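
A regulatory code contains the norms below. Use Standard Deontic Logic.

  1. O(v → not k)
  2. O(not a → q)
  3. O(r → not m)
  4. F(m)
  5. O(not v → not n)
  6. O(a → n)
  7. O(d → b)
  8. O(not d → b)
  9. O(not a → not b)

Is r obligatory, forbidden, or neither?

Premise 3 is O(r → not m); even if O(not m) held, inferring O(r) would be affirming the consequent — invalid.
No premise or chain of K-axiom applications forces O(r), and none forces O(not r). So r is neither obligatory nor forbidden under these norms.

Neither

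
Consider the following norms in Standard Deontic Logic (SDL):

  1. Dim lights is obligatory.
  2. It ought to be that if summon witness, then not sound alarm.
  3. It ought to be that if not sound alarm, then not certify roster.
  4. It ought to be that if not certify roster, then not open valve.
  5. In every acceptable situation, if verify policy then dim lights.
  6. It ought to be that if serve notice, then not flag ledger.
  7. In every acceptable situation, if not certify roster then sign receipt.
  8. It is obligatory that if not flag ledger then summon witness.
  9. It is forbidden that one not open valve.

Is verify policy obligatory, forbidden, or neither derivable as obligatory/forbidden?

Premise 5 is O(verify_policy → dim_lights); even if O(dim_lights) held, inferring O(verify_policy) would be affirming the consequent — invalid.
No premise or chain of K-axiom applications forces O(verify_policy), and none forces O(¬verify_policy). So verify_policy is neither obligatory nor forbidden under these norms.

Neither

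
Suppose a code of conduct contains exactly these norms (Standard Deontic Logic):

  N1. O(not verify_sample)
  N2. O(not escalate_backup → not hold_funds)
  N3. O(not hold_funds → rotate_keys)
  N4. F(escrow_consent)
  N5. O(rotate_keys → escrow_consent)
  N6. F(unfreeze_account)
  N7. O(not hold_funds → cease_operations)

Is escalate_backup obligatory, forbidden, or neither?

Obligatory

Premise 4, F(escrow_consent), is equivalent to O(not escrow_consent).
Premise 5 is O(rotate_keys → escrow_consent); contrapositively O(not escrow_consent → not rotate_keys). Since O(not escrow_consent) holds, K gives O(not rotate_keys).
Premise 3 is O(not hold_funds → rotate_keys); contrapositively O(not rotate_keys → hold_funds). Since O(not rotate_keys) holds, K gives O(hold_funds).
Premise 2 is O(not escalate_backup → not hold_funds); contrapositively O(hold_funds → escalate_backup). Since O(hold_funds) holds, K gives O(escalate_backup).
Premises 1, 6, 7 do not contribute to this derivation.
Hence escalate_backup is obligatory.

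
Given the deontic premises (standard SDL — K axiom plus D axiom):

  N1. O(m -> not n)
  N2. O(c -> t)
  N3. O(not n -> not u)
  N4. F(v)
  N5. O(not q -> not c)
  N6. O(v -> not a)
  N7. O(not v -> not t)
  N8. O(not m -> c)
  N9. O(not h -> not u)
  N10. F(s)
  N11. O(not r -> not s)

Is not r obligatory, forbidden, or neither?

Premise 11 is O(not r -> not s); even if O(not s) held, inferring O(not r) would be affirming the consequent — invalid.
No premise or chain of K-axiom applications forces O(not r), and none forces O(r). So not r is neither obligatory nor forbidden under these norms.

Neither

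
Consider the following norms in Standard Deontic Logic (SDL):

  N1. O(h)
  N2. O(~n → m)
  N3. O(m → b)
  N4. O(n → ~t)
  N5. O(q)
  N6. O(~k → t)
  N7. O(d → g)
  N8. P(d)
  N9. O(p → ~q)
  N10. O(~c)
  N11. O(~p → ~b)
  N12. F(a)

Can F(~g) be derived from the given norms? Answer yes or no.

Premise 7 is O(d → g), but O(d) is not derivable from the premises (the permission P(d) asserts only ~O(~d), not O(d)), so it does not yield O(g).
No other premise forces O(g). An ideal world satisfying every premise can still have ~g true, so F(~g) is not derivable.

No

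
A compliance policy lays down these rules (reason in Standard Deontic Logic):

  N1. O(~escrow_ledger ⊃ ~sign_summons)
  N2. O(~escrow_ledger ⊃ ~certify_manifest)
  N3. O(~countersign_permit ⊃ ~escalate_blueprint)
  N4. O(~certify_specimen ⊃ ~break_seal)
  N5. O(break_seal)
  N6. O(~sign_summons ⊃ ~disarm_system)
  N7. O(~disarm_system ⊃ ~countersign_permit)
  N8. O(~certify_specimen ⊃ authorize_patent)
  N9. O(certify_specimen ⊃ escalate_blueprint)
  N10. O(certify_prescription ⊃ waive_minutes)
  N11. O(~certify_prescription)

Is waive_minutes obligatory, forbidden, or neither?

Premise 10 is O(certify_prescription ⊃ waive_minutes), but O(certify_prescription) is not derivable from the premises, so it does not yield O(waive_minutes).
No premise or chain of K-axiom applications forces O(waive_minutes), and none forces O(~waive_minutes). So waive_minutes is neither obligatory nor forbidden under these norms.

Neither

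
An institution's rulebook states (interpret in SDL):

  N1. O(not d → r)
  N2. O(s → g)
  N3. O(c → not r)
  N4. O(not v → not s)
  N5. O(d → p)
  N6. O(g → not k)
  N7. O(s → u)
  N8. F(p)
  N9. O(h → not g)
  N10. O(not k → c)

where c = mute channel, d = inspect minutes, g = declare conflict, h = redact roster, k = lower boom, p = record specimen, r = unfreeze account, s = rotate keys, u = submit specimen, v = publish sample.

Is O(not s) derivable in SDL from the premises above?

Yes

Premise 8 is F(p), i.e. O(not p).
Premise 5 is O(d → p); contrapositively O(not p → not d). Since O(not p) holds, K gives O(not d).
From O(not d) and premise 1, O(not d → r), we obtain O(r).
The contrapositive of premise 3 (O(c → not r)) is O(r → not c), and O(r) is already established, so O(not c).
Premise 10 is O(not k → c); contrapositively O(not c → k). Since O(not c) holds, K gives O(k).
Premise 6 is O(g → not k); contrapositively O(k → not g). Since O(k) holds, K gives O(not g).
Premise 2, O(s → g), contraposes to O(not g → not s); with O(not g) we get O(not s).
Premises 4, 7, 9 do not contribute to this derivation.
So O(not s) follows.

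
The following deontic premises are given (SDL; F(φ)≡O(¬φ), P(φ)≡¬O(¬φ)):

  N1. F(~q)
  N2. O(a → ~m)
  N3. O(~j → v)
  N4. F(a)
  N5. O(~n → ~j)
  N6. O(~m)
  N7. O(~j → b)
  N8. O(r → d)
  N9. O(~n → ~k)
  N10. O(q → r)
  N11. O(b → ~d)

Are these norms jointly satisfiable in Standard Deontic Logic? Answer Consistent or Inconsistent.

Premise 2 is O(a → ~m); even if O(~m) held, inferring O(a) would be affirming the consequent — invalid.
So O(a) is not derivable, and the apparent clash with O(~a) does not arise.
A world satisfying every obligation exists (e.g. a=false, b=false, d=true, j=true, k=false, m=false, n=true, q=true, r=true, v=false); no atom is both obligatory and forbidden, so the set is consistent.

Consistent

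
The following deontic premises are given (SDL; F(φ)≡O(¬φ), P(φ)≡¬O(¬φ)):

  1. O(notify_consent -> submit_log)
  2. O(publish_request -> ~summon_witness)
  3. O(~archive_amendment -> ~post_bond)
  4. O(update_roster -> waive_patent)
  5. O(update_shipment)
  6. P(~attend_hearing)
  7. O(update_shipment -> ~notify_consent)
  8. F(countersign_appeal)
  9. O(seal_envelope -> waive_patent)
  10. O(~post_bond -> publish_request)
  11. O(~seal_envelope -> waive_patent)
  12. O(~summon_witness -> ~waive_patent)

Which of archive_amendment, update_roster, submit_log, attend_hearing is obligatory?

By case analysis on seal_envelope: premise 9 gives O(seal_envelope -> waive_patent) and premise 11 gives O(~seal_envelope -> waive_patent), so O(waive_patent) either way.
The contrapositive of premise 12 (O(~summon_witness -> ~waive_patent)) is O(waive_patent -> summon_witness), and O(waive_patent) is already established, so O(summon_witness).
Premise 2, O(publish_request -> ~summon_witness), contraposes to O(summon_witness -> ~publish_request); with O(summon_witness) we get O(~publish_request).
The contrapositive of premise 10 (O(~post_bond -> publish_request)) is O(~publish_request -> post_bond), and O(~publish_request) is already established, so O(post_bond).
The contrapositive of premise 3 (O(~archive_amendment -> ~post_bond)) is O(post_bond -> archive_amendment), and O(post_bond) is already established, so O(archive_amendment).
So O(archive_amendment) holds — archive_amendment is obligatory. None of the other listed options is made obligatory by any chain of premises.

archive_amendment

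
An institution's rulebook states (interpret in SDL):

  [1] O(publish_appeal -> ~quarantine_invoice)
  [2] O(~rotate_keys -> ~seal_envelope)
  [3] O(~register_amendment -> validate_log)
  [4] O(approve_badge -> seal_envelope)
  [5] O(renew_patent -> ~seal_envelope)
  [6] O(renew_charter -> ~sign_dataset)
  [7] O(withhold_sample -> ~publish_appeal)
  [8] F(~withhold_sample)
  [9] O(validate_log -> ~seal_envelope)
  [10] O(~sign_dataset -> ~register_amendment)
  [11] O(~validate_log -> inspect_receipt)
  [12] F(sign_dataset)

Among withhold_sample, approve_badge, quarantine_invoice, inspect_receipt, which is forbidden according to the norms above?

Premise 12 is F(sign_dataset), i.e. O(~sign_dataset).
Applying K to premise 10 (O(~sign_dataset -> ~register_amendment)) and O(~sign_dataset) yields O(~register_amendment).
Premise 3 is O(~register_amendment -> validate_log); since O(~register_amendment), deontic closure gives O(validate_log).
Premise 9 is O(validate_log -> ~seal_envelope); since O(validate_log), deontic closure gives O(~seal_envelope).
Premise 4, O(approve_badge -> seal_envelope), contraposes to O(~seal_envelope -> ~approve_badge); with O(~seal_envelope) we get O(~approve_badge).
So O(~approve_badge) holds, i.e. approve_badge is forbidden. None of the other listed options is forbidden under the premises.

approve_badge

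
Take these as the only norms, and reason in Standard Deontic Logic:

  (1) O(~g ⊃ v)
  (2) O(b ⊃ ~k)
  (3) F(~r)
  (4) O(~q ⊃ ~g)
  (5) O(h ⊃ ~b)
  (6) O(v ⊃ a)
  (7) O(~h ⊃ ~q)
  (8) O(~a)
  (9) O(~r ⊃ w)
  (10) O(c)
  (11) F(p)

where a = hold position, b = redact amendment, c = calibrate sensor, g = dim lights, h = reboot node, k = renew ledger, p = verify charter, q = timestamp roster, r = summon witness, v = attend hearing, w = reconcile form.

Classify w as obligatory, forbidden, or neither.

Neither

Premise 9 is O(~r ⊃ w), but O(~r) is not derivable from the premises, so it does not yield O(w).
No premise or chain of K-axiom applications forces O(w), and none forces O(~w). So w is neither obligatory nor forbidden under these norms.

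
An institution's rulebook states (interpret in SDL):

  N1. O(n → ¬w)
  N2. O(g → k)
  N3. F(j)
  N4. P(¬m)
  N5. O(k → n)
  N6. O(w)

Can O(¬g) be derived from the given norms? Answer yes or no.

From premise 6 we have O(w).
Premise 1, O(n → ¬w), contraposes to O(w → ¬n); with O(w) we get O(¬n).
Premise 5, O(k → n), contraposes to O(¬n → ¬k); with O(¬n) we get O(¬k).
Premise 2 is O(g → k); contrapositively O(¬k → ¬g). Since O(¬k) holds, K gives O(¬g).
Premises 3, 4 do not contribute to this derivation.
So O(¬g) follows.

Yes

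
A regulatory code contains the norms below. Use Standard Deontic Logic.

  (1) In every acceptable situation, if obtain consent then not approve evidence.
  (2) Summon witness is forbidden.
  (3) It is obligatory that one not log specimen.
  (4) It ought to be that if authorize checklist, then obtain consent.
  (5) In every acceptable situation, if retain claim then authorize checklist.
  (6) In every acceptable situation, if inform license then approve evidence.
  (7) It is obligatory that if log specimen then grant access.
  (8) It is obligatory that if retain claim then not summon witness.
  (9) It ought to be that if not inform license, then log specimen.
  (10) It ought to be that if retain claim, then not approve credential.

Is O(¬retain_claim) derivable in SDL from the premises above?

Premise 3 states O(¬log_specimen) outright.
Premise 9, O(¬inform_license → log_specimen), contraposes to O(¬log_specimen → inform_license); with O(¬log_specimen) we get O(inform_license).
Premise 6 is O(inform_license → approve_evidence); since O(inform_license), deontic closure gives O(approve_evidence).
Premise 1, O(obtain_consent → ¬approve_evidence), contraposes to O(approve_evidence → ¬obtain_consent); with O(approve_evidence) we get O(¬obtain_consent).
Premise 4, O(authorize_checklist → obtain_consent), contraposes to O(¬obtain_consent → ¬authorize_checklist); with O(¬obtain_consent) we get O(¬authorize_checklist).
Premise 5 is O(retain_claim → authorize_checklist); contrapositively O(¬authorize_checklist → ¬retain_claim). Since O(¬authorize_checklist) holds, K gives O(¬retain_claim).
Premises 2, 7, 8, 10 do not contribute to this derivation.
So O(¬retain_claim) follows.

Yes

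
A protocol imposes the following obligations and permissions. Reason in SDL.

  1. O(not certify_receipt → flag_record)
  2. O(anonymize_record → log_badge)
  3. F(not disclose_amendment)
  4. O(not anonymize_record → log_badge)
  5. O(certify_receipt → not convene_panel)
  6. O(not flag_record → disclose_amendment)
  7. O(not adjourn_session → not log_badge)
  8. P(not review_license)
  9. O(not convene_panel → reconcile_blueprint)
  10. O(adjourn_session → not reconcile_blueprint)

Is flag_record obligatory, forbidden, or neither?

By case analysis on not anonymize_record: premise 4 gives O(not anonymize_record → log_badge) and premise 2 gives O(anonymize_record → log_badge), so O(log_badge) either way.
The contrapositive of premise 7 (O(not adjourn_session → not log_badge)) is O(log_badge → adjourn_session), and O(log_badge) is already established, so O(adjourn_session).
With premise 10, O(adjourn_session → not reconcile_blueprint), the K-axiom yields O(not reconcile_blueprint).
The contrapositive of premise 9 (O(not convene_panel → reconcile_blueprint)) is O(not reconcile_blueprint → convene_panel), and O(not reconcile_blueprint) is already established, so O(convene_panel).
The contrapositive of premise 5 (O(certify_receipt → not convene_panel)) is O(convene_panel → not certify_receipt), and O(convene_panel) is already established, so O(not certify_receipt).
From O(not certify_receipt) and premise 1, O(not certify_receipt → flag_record), we obtain O(flag_record).
Premises 3, 6, 8 do not contribute to this derivation.
Hence flag_record is obligatory.

Obligatory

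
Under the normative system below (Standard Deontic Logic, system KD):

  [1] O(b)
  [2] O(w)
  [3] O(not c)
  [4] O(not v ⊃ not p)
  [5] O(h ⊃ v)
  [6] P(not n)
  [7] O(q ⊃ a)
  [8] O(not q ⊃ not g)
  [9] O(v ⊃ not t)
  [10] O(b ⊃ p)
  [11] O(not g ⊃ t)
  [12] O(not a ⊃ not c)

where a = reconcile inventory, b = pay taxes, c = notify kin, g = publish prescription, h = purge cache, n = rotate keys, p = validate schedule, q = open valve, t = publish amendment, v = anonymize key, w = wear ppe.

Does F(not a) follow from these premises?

Yes

Premise 1 gives O(b).
Applying K to premise 10 (O(b ⊃ p)) and O(b) yields O(p).
Premise 4, O(not v ⊃ not p), contraposes to O(p ⊃ v); with O(p) we get O(v).
From O(v) and premise 9, O(v ⊃ not t), we obtain O(not t).
The contrapositive of premise 11 (O(not g ⊃ t)) is O(not t ⊃ g), and O(not t) is already established, so O(g).
Premise 8 is O(not q ⊃ not g); contrapositively O(g ⊃ q). Since O(g) holds, K gives O(q).
Premise 7 is O(q ⊃ a); since O(q), deontic closure gives O(a).
Premises 2, 3, 5, 6, 12 do not contribute to this derivation.
So O(a) holds, i.e. F(not a). The claim follows.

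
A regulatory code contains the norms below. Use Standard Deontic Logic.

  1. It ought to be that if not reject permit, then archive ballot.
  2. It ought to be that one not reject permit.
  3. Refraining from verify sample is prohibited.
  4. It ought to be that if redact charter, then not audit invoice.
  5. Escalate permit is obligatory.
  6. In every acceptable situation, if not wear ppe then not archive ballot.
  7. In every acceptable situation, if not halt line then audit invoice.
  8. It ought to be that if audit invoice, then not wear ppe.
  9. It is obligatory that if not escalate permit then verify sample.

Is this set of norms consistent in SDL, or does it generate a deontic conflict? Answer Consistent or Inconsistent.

Consistent

Premise 9 is O(¬escalate_permit → verify_sample); even if O(verify_sample) held, inferring O(¬escalate_permit) would be affirming the consequent — invalid.
So O(¬escalate_permit) is not derivable, and the apparent clash with O(escalate_permit) does not arise.
A world satisfying every obligation exists (e.g. archive_ballot=true, audit_invoice=false, escalate_permit=true, halt_line=true, redact_charter=false, reject_permit=false, verify_sample=true, wear_ppe=true); no atom is both obligatory and forbidden, so the set is consistent.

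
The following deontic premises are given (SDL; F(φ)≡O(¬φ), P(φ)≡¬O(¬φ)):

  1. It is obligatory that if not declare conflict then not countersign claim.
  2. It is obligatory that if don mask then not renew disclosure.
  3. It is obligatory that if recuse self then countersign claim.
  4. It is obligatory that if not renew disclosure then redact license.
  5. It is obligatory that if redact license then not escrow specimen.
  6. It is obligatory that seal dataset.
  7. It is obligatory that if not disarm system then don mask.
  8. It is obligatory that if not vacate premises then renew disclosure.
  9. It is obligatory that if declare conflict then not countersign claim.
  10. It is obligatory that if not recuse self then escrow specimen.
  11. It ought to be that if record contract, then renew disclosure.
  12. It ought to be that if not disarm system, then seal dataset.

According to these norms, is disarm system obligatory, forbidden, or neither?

Obligatory

Premises 1 and 9 cover both cases: O(¬declare_conflict → ¬countersign_claim) and O(declare_conflict → ¬countersign_claim). Since ¬declare_conflict ∨ declare_conflict is a tautology, O(¬countersign_claim) follows.
Premise 3, O(recuse_self → countersign_claim), contraposes to O(¬countersign_claim → ¬recuse_self); with O(¬countersign_claim) we get O(¬recuse_self).
Premise 10 is O(¬recuse_self → escrow_specimen); since O(¬recuse_self), deontic closure gives O(escrow_specimen).
Premise 5 is O(redact_license → ¬escrow_specimen); contrapositively O(escrow_specimen → ¬redact_license). Since O(escrow_specimen) holds, K gives O(¬redact_license).
Premise 4, O(¬renew_disclosure → redact_license), contraposes to O(¬redact_license → renew_disclosure); with O(¬redact_license) we get O(renew_disclosure).
Premise 2 is O(don_mask → ¬renew_disclosure); contrapositively O(renew_disclosure → ¬don_mask). Since O(renew_disclosure) holds, K gives O(¬don_mask).
The contrapositive of premise 7 (O(¬disarm_system → don_mask)) is O(¬don_mask → disarm_system), and O(¬don_mask) is already established, so O(disarm_system).
Premises 6, 8, 11, 12 do not contribute to this derivation.
Hence disarm_system is obligatory.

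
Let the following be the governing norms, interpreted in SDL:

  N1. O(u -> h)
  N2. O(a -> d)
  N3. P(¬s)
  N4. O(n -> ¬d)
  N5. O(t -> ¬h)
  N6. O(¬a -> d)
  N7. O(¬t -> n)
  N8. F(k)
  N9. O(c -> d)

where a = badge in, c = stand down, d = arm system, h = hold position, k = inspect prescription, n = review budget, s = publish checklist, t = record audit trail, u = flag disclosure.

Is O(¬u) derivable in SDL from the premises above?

Yes

Premises 6 and 2 cover both cases: O(¬a -> d) and O(a -> d). Since ¬a ∨ a is a tautology, O(d) follows.
Premise 4 is O(n -> ¬d); contrapositively O(d -> ¬n). Since O(d) holds, K gives O(¬n).
Premise 7 is O(¬t -> n); contrapositively O(¬n -> t). Since O(¬n) holds, K gives O(t).
Applying K to premise 5 (O(t -> ¬h)) and O(t) yields O(¬h).
Premise 1 is O(u -> h); contrapositively O(¬h -> ¬u). Since O(¬h) holds, K gives O(¬u).
Premises 3, 8, 9 do not contribute to this derivation.
So O(¬u) follows.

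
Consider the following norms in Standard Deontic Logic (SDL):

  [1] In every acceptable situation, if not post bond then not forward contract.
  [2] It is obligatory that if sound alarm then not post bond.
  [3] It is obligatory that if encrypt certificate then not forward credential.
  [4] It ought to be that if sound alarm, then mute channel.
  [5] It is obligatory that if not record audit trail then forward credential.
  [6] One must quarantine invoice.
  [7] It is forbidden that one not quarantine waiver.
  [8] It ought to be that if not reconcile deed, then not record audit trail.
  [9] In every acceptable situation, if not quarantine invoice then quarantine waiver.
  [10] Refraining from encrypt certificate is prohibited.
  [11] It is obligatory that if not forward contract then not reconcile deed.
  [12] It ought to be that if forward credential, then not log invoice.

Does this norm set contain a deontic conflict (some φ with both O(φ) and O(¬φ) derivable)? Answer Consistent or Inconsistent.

Premise 9 is O(¬quarantine_invoice → quarantine_waiver); even if O(quarantine_waiver) held, inferring O(¬quarantine_invoice) would be affirming the consequent — invalid.
So O(¬quarantine_invoice) is not derivable, and the apparent clash with O(quarantine_invoice) does not arise.
A world satisfying every obligation exists (e.g. encrypt_certificate=true, forward_contract=true, forward_credential=false, log_invoice=false, mute_channel=false, post_bond=true, quarantine_invoice=true, quarantine_waiver=true, reconcile_deed=true, record_audit_trail=true, sound_alarm=false); no atom is both obligatory and forbidden, so the set is consistent.

Consistent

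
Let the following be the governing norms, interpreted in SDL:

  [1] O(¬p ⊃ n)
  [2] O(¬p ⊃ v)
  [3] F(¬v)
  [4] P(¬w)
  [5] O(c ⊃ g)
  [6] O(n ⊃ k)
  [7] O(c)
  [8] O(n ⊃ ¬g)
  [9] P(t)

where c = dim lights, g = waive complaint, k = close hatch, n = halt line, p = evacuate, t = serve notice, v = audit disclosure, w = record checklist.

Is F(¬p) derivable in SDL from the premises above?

Premise 7 gives O(c).
With premise 5, O(c ⊃ g), the K-axiom yields O(g).
Premise 8, O(n ⊃ ¬g), contraposes to O(g ⊃ ¬n); with O(g) we get O(¬n).
The contrapositive of premise 1 (O(¬p ⊃ n)) is O(¬n ⊃ p), and O(¬n) is already established, so O(p).
Premises 2, 3, 4, 6, 9 do not contribute to this derivation.
So O(p) holds, i.e. F(¬p). The claim follows.

Yes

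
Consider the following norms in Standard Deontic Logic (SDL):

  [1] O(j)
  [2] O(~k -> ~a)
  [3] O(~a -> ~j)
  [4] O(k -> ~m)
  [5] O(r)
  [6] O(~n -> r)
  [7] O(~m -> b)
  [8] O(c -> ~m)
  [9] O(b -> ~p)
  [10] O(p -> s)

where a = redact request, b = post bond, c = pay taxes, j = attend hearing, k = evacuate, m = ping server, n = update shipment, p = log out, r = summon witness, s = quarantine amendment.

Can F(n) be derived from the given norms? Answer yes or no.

No

Premise 6 is O(~n -> r); even if O(r) held, inferring O(~n) would be affirming the consequent — invalid.
No other premise forces O(~n). An ideal world satisfying every premise can still have n true, so F(n) is not derivable.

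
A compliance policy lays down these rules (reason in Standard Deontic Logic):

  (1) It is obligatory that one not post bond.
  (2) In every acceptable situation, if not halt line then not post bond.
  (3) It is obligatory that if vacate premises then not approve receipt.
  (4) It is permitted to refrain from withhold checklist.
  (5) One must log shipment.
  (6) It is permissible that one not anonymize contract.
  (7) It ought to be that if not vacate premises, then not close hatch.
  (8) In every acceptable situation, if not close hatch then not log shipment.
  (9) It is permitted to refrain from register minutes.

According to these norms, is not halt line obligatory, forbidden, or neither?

Premise 2 is O(¬halt_line → ¬post_bond); even if O(¬post_bond) held, inferring O(¬halt_line) would be affirming the consequent — invalid.
No premise or chain of K-axiom applications forces O(¬halt_line), and none forces O(halt_line). So ¬halt_line is neither obligatory nor forbidden under these norms.

Neither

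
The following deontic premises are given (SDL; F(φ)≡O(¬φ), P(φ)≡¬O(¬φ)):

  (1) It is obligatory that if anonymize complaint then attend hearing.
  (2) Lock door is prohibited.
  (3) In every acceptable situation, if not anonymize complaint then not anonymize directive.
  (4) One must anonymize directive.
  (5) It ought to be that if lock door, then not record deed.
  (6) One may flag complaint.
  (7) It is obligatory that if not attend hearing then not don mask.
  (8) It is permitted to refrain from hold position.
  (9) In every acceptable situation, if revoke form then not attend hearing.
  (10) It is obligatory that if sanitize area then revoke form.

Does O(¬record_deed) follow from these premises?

No

Premise 5 is O(lock_door → ¬record_deed), but O(lock_door) is not derivable from the premises, so it does not yield O(¬record_deed).
No other premise forces O(¬record_deed). An ideal world satisfying every premise can still have ¬record_deed false, so O(¬record_deed) is not derivable.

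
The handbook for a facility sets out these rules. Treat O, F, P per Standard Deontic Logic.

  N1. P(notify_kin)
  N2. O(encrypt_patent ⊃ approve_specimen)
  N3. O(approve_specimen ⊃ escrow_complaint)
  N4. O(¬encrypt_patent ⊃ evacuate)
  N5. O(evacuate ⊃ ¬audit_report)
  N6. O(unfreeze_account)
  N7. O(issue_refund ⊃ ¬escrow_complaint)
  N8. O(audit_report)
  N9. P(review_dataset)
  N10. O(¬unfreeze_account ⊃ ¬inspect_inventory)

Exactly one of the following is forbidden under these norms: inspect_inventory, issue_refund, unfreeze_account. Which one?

From premise 8 we have O(audit_report).
The contrapositive of premise 5 (O(evacuate ⊃ ¬audit_report)) is O(audit_report ⊃ ¬evacuate), and O(audit_report) is already established, so O(¬evacuate).
The contrapositive of premise 4 (O(¬encrypt_patent ⊃ evacuate)) is O(¬evacuate ⊃ encrypt_patent), and O(¬evacuate) is already established, so O(encrypt_patent).
Applying K to premise 2 (O(encrypt_patent ⊃ approve_specimen)) and O(encrypt_patent) yields O(approve_specimen).
From O(approve_specimen) and premise 3, O(approve_specimen ⊃ escrow_complaint), we obtain O(escrow_complaint).
The contrapositive of premise 7 (O(issue_refund ⊃ ¬escrow_complaint)) is O(escrow_complaint ⊃ ¬issue_refund), and O(escrow_complaint) is already established, so O(¬issue_refund).
So O(¬issue_refund) holds, i.e. issue_refund is forbidden. None of the other listed options is forbidden under the premises.

issue_refund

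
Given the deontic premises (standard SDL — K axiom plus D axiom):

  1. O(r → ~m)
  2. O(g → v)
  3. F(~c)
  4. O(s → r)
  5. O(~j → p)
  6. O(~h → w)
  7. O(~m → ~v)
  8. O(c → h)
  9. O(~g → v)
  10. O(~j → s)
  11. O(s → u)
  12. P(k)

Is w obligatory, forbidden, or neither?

Premise 6 is O(~h → w), but O(~h) is not derivable from the premises, so it does not yield O(w).
No premise or chain of K-axiom applications forces O(w), and none forces O(~w). So w is neither obligatory nor forbidden under these norms.

Neither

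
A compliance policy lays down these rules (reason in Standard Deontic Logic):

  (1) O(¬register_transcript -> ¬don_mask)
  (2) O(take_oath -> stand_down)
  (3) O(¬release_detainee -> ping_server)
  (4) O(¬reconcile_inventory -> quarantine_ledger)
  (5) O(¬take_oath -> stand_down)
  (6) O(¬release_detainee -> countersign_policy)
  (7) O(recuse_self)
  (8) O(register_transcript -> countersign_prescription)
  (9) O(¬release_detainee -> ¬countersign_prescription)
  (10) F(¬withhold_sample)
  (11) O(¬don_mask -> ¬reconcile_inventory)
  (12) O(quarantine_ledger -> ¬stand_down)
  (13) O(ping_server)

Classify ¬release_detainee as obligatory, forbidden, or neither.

Premises 5 and 2 are O(¬take_oath -> stand_down) and O(take_oath -> stand_down); every ideal world satisfies ¬take_oath or take_oath, so in either case stand_down holds — hence O(stand_down).
Premise 12, O(quarantine_ledger -> ¬stand_down), contraposes to O(stand_down -> ¬quarantine_ledger); with O(stand_down) we get O(¬quarantine_ledger).
Premise 4 is O(¬reconcile_inventory -> quarantine_ledger); contrapositively O(¬quarantine_ledger -> reconcile_inventory). Since O(¬quarantine_ledger) holds, K gives O(reconcile_inventory).
Premise 11 is O(¬don_mask -> ¬reconcile_inventory); contrapositively O(reconcile_inventory -> don_mask). Since O(reconcile_inventory) holds, K gives O(don_mask).
Premise 1 is O(¬register_transcript -> ¬don_mask); contrapositively O(don_mask -> register_transcript). Since O(don_mask) holds, K gives O(register_transcript).
With premise 8, O(register_transcript -> countersign_prescription), the K-axiom yields O(countersign_prescription).
Premise 9 is O(¬release_detainee -> ¬countersign_prescription); contrapositively O(countersign_prescription -> release_detainee). Since O(countersign_prescription) holds, K gives O(release_detainee).
Premises 3, 6, 7, 10, 13 do not contribute to this derivation.
Thus O(release_detainee), which is F(¬release_detainee): ¬release_detainee is forbidden.

Forbidden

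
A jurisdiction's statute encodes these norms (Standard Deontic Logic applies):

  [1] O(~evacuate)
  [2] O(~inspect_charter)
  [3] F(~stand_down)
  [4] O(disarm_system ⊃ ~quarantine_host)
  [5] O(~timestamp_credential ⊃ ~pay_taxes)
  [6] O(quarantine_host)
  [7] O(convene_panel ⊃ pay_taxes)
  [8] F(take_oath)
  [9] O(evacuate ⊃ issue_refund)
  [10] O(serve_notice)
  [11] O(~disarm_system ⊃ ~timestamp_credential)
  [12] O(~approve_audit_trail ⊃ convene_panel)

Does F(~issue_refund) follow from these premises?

Premise 9 is O(evacuate ⊃ issue_refund), but O(evacuate) is not derivable from the premises, so it does not yield O(issue_refund).
No other premise forces O(issue_refund). An ideal world satisfying every premise can still have ~issue_refund true, so F(~issue_refund) is not derivable.

No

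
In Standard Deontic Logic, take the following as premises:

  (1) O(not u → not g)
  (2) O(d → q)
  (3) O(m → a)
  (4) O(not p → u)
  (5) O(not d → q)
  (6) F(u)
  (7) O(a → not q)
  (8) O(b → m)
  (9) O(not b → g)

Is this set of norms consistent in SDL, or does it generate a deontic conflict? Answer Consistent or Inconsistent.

Inconsistent

Premises 2 and 5 cover both cases: O(d → q) and O(not d → q). Since d ∨ not d is a tautology, O(q) follows.
Premise 7, O(a → not q), contraposes to O(q → not a); with O(q) we get O(not a).
Premise 3 is O(m → a); contrapositively O(not a → not m). Since O(not a) holds, K gives O(not m).
Premise 8 is O(b → m); contrapositively O(not m → not b). Since O(not m) holds, K gives O(not b).
With premise 9, O(not b → g), the K-axiom yields O(g).
Premise 1, O(not u → not g), contraposes to O(g → u); with O(g) we get O(u).
But premise 6, F(u), means O(not u).
We now have both O(u) and O(not u) — u is simultaneously obligatory and forbidden, violating the D-axiom.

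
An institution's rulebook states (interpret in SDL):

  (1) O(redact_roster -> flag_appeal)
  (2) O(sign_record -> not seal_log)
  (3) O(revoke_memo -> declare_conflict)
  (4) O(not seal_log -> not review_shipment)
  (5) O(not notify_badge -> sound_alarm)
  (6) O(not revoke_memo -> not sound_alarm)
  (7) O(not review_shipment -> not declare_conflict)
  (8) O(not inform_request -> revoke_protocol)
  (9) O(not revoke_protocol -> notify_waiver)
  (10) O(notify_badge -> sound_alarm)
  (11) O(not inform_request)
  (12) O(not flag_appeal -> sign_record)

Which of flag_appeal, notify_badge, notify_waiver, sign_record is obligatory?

flag_appeal

Premises 10 and 5 cover both cases: O(notify_badge -> sound_alarm) and O(not notify_badge -> sound_alarm). Since notify_badge ∨ not notify_badge is a tautology, O(sound_alarm) follows.
Premise 6, O(not revoke_memo -> not sound_alarm), contraposes to O(sound_alarm -> revoke_memo); with O(sound_alarm) we get O(revoke_memo).
With premise 3, O(revoke_memo -> declare_conflict), the K-axiom yields O(declare_conflict).
The contrapositive of premise 7 (O(not review_shipment -> not declare_conflict)) is O(declare_conflict -> review_shipment), and O(declare_conflict) is already established, so O(review_shipment).
Premise 4, O(not seal_log -> not review_shipment), contraposes to O(review_shipment -> seal_log); with O(review_shipment) we get O(seal_log).
The contrapositive of premise 2 (O(sign_record -> not seal_log)) is O(seal_log -> not sign_record), and O(seal_log) is already established, so O(not sign_record).
The contrapositive of premise 12 (O(not flag_appeal -> sign_record)) is O(not sign_record -> flag_appeal), and O(not sign_record) is already established, so O(flag_appeal).
So O(flag_appeal) holds — flag_appeal is obligatory. None of the other listed options is made obligatory by any chain of premises.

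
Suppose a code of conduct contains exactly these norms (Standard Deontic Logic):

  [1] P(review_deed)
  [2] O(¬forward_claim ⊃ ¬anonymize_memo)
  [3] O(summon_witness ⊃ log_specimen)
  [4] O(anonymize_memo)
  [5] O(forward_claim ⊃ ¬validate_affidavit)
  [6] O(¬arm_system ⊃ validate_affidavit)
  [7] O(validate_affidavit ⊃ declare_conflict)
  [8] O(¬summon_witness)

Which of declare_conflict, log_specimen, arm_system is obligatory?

arm_system

Premise 4 gives O(anonymize_memo).
Premise 2 is O(¬forward_claim ⊃ ¬anonymize_memo); contrapositively O(anonymize_memo ⊃ forward_claim). Since O(anonymize_memo) holds, K gives O(forward_claim).
Applying K to premise 5 (O(forward_claim ⊃ ¬validate_affidavit)) and O(forward_claim) yields O(¬validate_affidavit).
Premise 6 is O(¬arm_system ⊃ validate_affidavit); contrapositively O(¬validate_affidavit ⊃ arm_system). Since O(¬validate_affidavit) holds, K gives O(arm_system).
So O(arm_system) holds — arm_system is obligatory. None of the other listed options is made obligatory by any chain of premises.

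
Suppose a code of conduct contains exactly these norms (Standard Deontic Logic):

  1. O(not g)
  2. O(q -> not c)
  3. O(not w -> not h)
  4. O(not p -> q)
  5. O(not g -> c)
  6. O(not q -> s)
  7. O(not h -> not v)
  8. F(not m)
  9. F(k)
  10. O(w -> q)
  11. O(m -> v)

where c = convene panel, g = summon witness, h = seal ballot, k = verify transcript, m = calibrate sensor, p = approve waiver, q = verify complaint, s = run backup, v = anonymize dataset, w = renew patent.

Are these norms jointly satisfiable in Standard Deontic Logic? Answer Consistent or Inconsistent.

Inconsistent

Premise 8, F(not m), is equivalent to O(m).
From O(m) and premise 11, O(m -> v), we obtain O(v).
The contrapositive of premise 7 (O(not h -> not v)) is O(v -> h), and O(v) is already established, so O(h).
The contrapositive of premise 3 (O(not w -> not h)) is O(h -> w), and O(h) is already established, so O(w).
Applying K to premise 10 (O(w -> q)) and O(w) yields O(q).
From O(q) and premise 2, O(q -> not c), we obtain O(not c).
Premise 5, O(not g -> c), contraposes to O(not c -> g); with O(not c) we get O(g).
However, premise 1 gives O(not g).
We now have both O(g) and O(not g) — g is simultaneously obligatory and forbidden, violating the D-axiom.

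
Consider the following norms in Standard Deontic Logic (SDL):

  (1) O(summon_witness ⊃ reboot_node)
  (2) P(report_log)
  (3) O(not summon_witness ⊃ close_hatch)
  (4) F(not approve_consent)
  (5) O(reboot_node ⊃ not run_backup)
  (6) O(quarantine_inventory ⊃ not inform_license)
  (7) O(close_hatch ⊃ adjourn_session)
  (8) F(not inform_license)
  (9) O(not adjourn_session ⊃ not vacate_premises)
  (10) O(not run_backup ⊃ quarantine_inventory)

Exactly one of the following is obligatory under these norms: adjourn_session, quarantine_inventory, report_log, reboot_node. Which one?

adjourn_session

Premise 8, F(not inform_license), is equivalent to O(inform_license).
The contrapositive of premise 6 (O(quarantine_inventory ⊃ not inform_license)) is O(inform_license ⊃ not quarantine_inventory), and O(inform_license) is already established, so O(not quarantine_inventory).
The contrapositive of premise 10 (O(not run_backup ⊃ quarantine_inventory)) is O(not quarantine_inventory ⊃ run_backup), and O(not quarantine_inventory) is already established, so O(run_backup).
Premise 5, O(reboot_node ⊃ not run_backup), contraposes to O(run_backup ⊃ not reboot_node); with O(run_backup) we get O(not reboot_node).
The contrapositive of premise 1 (O(summon_witness ⊃ reboot_node)) is O(not reboot_node ⊃ not summon_witness), and O(not reboot_node) is already established, so O(not summon_witness).
From O(not summon_witness) and premise 3, O(not summon_witness ⊃ close_hatch), we obtain O(close_hatch).
With premise 7, O(close_hatch ⊃ adjourn_session), the K-axiom yields O(adjourn_session).
So O(adjourn_session) holds — adjourn_session is obligatory. None of the other listed options is made obligatory by any chain of premises.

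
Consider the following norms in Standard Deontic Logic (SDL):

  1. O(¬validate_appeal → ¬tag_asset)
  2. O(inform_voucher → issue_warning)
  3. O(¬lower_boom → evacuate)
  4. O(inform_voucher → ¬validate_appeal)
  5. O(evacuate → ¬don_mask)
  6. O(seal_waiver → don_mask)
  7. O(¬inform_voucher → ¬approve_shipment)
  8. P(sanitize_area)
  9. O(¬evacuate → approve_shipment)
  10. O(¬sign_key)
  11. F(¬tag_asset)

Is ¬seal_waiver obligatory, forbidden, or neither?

Premise 11 is F(¬tag_asset), i.e. O(tag_asset).
Premise 1, O(¬validate_appeal → ¬tag_asset), contraposes to O(tag_asset → validate_appeal); with O(tag_asset) we get O(validate_appeal).
Premise 4, O(inform_voucher → ¬validate_appeal), contraposes to O(validate_appeal → ¬inform_voucher); with O(validate_appeal) we get O(¬inform_voucher).
Applying K to premise 7 (O(¬inform_voucher → ¬approve_shipment)) and O(¬inform_voucher) yields O(¬approve_shipment).
Premise 9 is O(¬evacuate → approve_shipment); contrapositively O(¬approve_shipment → evacuate). Since O(¬approve_shipment) holds, K gives O(evacuate).
Premise 5 is O(evacuate → ¬don_mask); since O(evacuate), deontic closure gives O(¬don_mask).
The contrapositive of premise 6 (O(seal_waiver → don_mask)) is O(¬don_mask → ¬seal_waiver), and O(¬don_mask) is already established, so O(¬seal_waiver).
Premises 2, 3, 8, 10 do not contribute to this derivation.
Hence ¬seal_waiver is obligatory.

Obligatory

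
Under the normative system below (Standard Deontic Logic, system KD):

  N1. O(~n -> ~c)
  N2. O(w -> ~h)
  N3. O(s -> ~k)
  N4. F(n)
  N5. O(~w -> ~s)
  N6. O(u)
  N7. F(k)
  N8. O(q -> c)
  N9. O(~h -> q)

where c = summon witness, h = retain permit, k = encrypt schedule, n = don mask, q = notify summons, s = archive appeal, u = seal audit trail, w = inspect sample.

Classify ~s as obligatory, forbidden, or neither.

Obligatory

Premise 4, F(n), is equivalent to O(~n).
Applying K to premise 1 (O(~n -> ~c)) and O(~n) yields O(~c).
Premise 8, O(q -> c), contraposes to O(~c -> ~q); with O(~c) we get O(~q).
Premise 9, O(~h -> q), contraposes to O(~q -> h); with O(~q) we get O(h).
Premise 2, O(w -> ~h), contraposes to O(h -> ~w); with O(h) we get O(~w).
From O(~w) and premise 5, O(~w -> ~s), we obtain O(~s).
Premises 3, 6, 7 do not contribute to this derivation.
Hence ~s is obligatory.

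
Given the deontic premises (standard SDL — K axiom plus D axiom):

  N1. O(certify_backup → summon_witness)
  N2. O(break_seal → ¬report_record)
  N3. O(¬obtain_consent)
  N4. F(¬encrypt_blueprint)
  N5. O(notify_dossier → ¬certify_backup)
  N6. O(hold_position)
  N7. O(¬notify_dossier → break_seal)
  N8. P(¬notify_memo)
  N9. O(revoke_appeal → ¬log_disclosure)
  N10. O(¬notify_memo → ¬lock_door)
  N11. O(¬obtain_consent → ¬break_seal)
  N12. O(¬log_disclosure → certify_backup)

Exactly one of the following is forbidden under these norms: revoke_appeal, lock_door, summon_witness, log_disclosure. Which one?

From premise 3 we have O(¬obtain_consent).
With premise 11, O(¬obtain_consent → ¬break_seal), the K-axiom yields O(¬break_seal).
Premise 7 is O(¬notify_dossier → break_seal); contrapositively O(¬break_seal → notify_dossier). Since O(¬break_seal) holds, K gives O(notify_dossier).
With premise 5, O(notify_dossier → ¬certify_backup), the K-axiom yields O(¬certify_backup).
The contrapositive of premise 12 (O(¬log_disclosure → certify_backup)) is O(¬certify_backup → log_disclosure), and O(¬certify_backup) is already established, so O(log_disclosure).
Premise 9, O(revoke_appeal → ¬log_disclosure), contraposes to O(log_disclosure → ¬revoke_appeal); with O(log_disclosure) we get O(¬revoke_appeal).
So O(¬revoke_appeal) holds, i.e. revoke_appeal is forbidden. None of the other listed options is forbidden under the premises.

revoke_appeal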